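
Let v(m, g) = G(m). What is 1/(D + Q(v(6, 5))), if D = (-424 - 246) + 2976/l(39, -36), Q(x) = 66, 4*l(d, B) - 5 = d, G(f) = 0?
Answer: -11/3668 ≈ -0.0029989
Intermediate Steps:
l(d, B) = 5/4 + d/4
v(m, g) = 0
D = -4394/11 (D = (-424 - 246) + 2976/(5/4 + (¼)*39) = -670 + 2976/(5/4 + 39/4) = -670 + 2976/11 = -4394/11 ≈ -399.45)
1/(D + Q(v(6, 5))) = 1/(-4394/11 + 66) = 1/(-3668/11) = -11/3668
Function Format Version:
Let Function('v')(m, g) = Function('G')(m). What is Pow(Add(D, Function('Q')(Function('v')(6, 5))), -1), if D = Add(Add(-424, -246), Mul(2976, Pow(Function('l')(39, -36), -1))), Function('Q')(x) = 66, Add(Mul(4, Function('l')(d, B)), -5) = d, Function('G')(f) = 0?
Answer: Rational(-11, 3668) ≈ -0.0029989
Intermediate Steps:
Function('l')(d, B) = Add(Rational(5, 4), Mul(Rational(1, 4), d))
Function('v')(m, g) = 0
D = Rational(-4394, 11) (D = Add(Add(-424, -246), Mul(2976, Pow(Add(Rational(5, 4), Mul(Rational(1, 4), 39)), -1))) = Add(-670, Mul(2976, Pow(Add(Rational(5, 4), Rational(39, 4)), -1))) = Add(-670, Mul(2976, Pow(11, -1))) = Add(-670, Mul(2976, Rational(1, 11))) = Add(-670, Rational(2976, 11)) = Rational(-4394, 11) ≈ -399.45)
Pow(Add(D, Function('Q')(Function('v')(6, 5))), -1) = Pow(Add(Rational(-4394, 11), 66), -1) = Pow(Rational(-3668, 11), -1) = Rational(-11, 3668)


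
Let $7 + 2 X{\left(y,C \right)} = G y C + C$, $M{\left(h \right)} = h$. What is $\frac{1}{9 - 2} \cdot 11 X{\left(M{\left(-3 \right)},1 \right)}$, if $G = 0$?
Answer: $- \frac{33}{7} \approx -4.7143$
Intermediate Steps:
$X{\left(y,C \right)} = - \frac{7}{2} + \frac{C}{2}$ ($X{\left(y,C \right)} = - \frac{7}{2} + \frac{0 y C + C}{2} = - \frac{7}{2} + \frac{0 C + C}{2} = - \frac{7}{2} + \frac{0 + C}{2} = - \frac{7}{2} + \frac{C}{2}$)
$\frac{1}{9 - 2} \cdot 11 X{\left(M{\left(-3 \right)},1 \right)} = \frac{1}{9 - 2} \cdot 11 \left(- \frac{7}{2} + \frac{1}{2} \cdot 1\right) = \frac{1}{7} \cdot 11 \left(- \frac{7}{2} + \frac{1}{2}\right) = \frac{1}{7} \cdot 11 \left(-3\right) = \frac{11}{7} \left(-3\right) = - \frac{33}{7}$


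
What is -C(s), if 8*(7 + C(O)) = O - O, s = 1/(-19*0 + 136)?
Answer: 7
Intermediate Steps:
s = 1/136 (s = 1/(0 + 136) = 1/136 ≈ 0.0073529)
C(O) = -7 (C(O) = -7 + (O - O)/8 = -7 + (1/8)*0 = -7 + 0 = -7)
-C(s) = -1*(-7) = 7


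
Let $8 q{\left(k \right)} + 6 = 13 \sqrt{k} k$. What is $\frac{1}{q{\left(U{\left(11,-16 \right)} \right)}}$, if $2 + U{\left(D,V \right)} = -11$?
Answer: $- \frac{48}{371329} + \frac{1352 i \sqrt{13}}{371329} \approx -0.00012927 + 0.013128 i$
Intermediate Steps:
$U{\left(D,V \right)} = -13$ ($U{\left(D,V \right)} = -2 - 11 = -13$)
$q{\left(k \right)} = - \frac{3}{4} + \frac{13 k^{\frac{3}{2}}}{8}$ ($q{\left(k \right)} = - \frac{3}{4} + \frac{13 \sqrt{k} k}{8} = - \frac{3}{4} + \frac{13 k^{\frac{3}{2}}}{8}$)
$\frac{1}{q{\left(U{\left(11,-16 \right)} \right)}} = \frac{1}{- \frac{3}{4} + \frac{13 \left(-13\right)^{\frac{3}{2}}}{8}} = \frac{1}{- \frac{3}{4} + \frac{13 \left(- 13 i \sqrt{13}\right)}{8}} = \frac{1}{- \frac{3}{4} - \frac{169 i \sqrt{13}}{8}}$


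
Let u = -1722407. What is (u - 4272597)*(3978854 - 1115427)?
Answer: -17166256318708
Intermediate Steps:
(u - 4272597)*(3978854 - 1115427) = (-1722407 - 4272597)*(3978854 - 1115427) = -5995004*2863427 = -17166256318708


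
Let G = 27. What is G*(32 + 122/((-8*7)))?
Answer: 22545/28 ≈ 805.18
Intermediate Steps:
G*(32 + 122/((-8*7))) = 27*(32 + 122/((-8*7))) = 27*(32 + 122/(-56)) = 27*(32 + 122*(-1/56)) = 27*(32 - 61/28) = 27*(835/28) = 22545/28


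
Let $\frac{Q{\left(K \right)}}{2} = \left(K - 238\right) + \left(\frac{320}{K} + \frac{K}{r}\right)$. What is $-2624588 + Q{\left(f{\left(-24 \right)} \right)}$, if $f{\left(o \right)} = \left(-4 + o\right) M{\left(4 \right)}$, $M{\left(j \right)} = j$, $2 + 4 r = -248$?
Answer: $- \frac{2297128864}{875} \approx -2.6253 \cdot 10^{6}$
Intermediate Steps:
$r = - \frac{125}{2}$ ($r = - \frac{1}{2} + \frac{1}{4} \left(-248\right) = - \frac{1}{2} - 62 = - \frac{125}{2} \approx -62.5$)
$f{\left(o \right)} = -16 + 4 o$ ($f{\left(o \right)} = \left(-4 + o\right) 4 = -16 + 4 o$)
$Q{\left(K \right)} = -476 + \frac{640}{K} + \frac{246 K}{125}$ ($Q{\left(K \right)} = 2 \left(\left(K - 238\right) + \left(\frac{320}{K} + \frac{K}{- \frac{125}{2}}\right)\right) = 2 \left(\left(-238 + K\right) + \left(\frac{320}{K} + K \left(- \frac{2}{125}\right)\right)\right) = 2 \left(\left(-238 + K\right) - \left(- \frac{320}{K} + \frac{2 K}{125}\right)\right) = 2 \left(-238 + \frac{320}{K} + \frac{123 K}{125}\right) = -476 + \frac{640}{K} + \frac{246 K}{125}$)
$-2624588 + Q{\left(f{\left(-24 \right)} \right)} = -2624588 + \left(-476 + \frac{640}{-16 + 4 \left(-24\right)} + \frac{246 \left(-16 + 4 \left(-24\right)\right)}{125}\right) = -2624588 + \left(-476 + \frac{640}{-16 - 96} + \frac{246 \left(-16 - 96\right)}{125}\right) = -2624588 + \left(-476 + \frac{640}{-112} + \frac{246}{125} \left(-112\right)\right) = -2624588 - \frac{614364}{875} = - \frac{2297128864}{875}$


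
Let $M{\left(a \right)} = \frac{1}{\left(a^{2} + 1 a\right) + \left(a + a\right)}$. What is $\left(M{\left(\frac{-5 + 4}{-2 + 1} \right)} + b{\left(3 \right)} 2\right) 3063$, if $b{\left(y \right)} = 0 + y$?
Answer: $\frac{76575}{4} \approx 19144.0$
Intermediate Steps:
$M{\left(a \right)} = \frac{1}{a^{2} + 3 a}$ ($M{\left(a \right)} = \frac{1}{\left(a^{2} + a\right) + 2 a} = \frac{1}{\left(a + a^{2}\right) + 2 a} = \frac{1}{a^{2} + 3 a}$)
$b{\left(y \right)} = y$
$\left(M{\left(\frac{-5 + 4}{-2 + 1} \right)} + b{\left(3 \right)} 2\right) 3063 = \left(\frac{1}{\frac{-5 + 4}{-2 + 1} \left(3 + \frac{-5 + 4}{-2 + 1}\right)} + 3 \cdot 2\right) 3063 = \left(\frac{1}{- \frac{1}{-1} \left(3 - \frac{1}{-1}\right)} + 6\right) 3063 = \left(\frac{1}{\left(-1\right) \left(-1\right) \left(3 - -1\right)} + 6\right) 3063 = \left(\frac{1}{1 \left(3 + 1\right)} + 6\right) 3063 = \left(1 \cdot \frac{1}{4} + 6\right) 3063 = \left(\frac{1}{4} + 6\right) 3063 = \frac{25}{4} \cdot 3063 = \frac{76575}{4}$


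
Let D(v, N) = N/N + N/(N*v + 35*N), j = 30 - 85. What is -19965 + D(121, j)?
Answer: -3114383/156 ≈ -19964.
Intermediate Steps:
j = -55
D(v, N) = 1 + N/(35*N + N*v)
-19965 + D(121, j) = -19965 + (36 + 121)/(35 + 121) = -19965 + 157/156 = -3114383/156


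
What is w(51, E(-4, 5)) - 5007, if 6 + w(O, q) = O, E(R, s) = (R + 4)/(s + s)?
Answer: -4962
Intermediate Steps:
E(R, s) = (4 + R)/(2*s) (E(R, s) = (4 + R)/((2*s)) = (4 + R)*(1/(2*s)) = (4 + R)/(2*s))
w(O, q) = -6 + O
w(51, E(-4, 5)) - 5007 = (-6 + 51) - 5007 = 45 - 5007 = -4962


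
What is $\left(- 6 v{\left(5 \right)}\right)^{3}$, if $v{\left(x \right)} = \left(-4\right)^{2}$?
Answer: $-884736$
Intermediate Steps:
$v{\left(x \right)} = 16$
$\left(- 6 v{\left(5 \right)}\right)^{3} = \left(\left(-6\right) 16\right)^{3} = \left(-96\right)^{3} = -884736$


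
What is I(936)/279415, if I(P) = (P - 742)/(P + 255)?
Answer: 194/332783265 ≈ 5.8296e-7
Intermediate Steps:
I(P) = (-742 + P)/(255 + P)
I(936)/279415 = ((-742 + 936)/(255 + 936))/279415 = (194/1191)*(1/279415) = 194/332783265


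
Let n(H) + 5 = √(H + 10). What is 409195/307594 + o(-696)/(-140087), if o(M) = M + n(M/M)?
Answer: 57538523359/43089920678 - √11/140087 ≈ 1.3353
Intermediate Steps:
n(H) = -5 + √(10 + H) (n(H) = -5 + √(H + 10) = -5 + √(10 + H))
o(M) = -5 + M + √11 (o(M) = M + (-5 + √(10 + M/M)) = M + (-5 + √(10 + 1)) = M + (-5 + √11) = -5 + M + √11)
409195/307594 + o(-696)/(-140087) = 409195/307594 + (-5 - 696 + √11)/(-140087) = 409195*(1/307594) + (-701 + √11)*(-1/140087) = 409195/307594 + (701/140087 - √11/140087) = 57538523359/43089920678 - √11/140087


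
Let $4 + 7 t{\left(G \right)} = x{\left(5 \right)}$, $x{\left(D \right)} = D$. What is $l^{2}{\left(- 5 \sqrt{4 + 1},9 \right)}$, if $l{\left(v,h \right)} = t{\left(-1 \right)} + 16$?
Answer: $\frac{12769}{49} \approx 260.59$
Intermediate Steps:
$t{\left(G \right)} = \frac{1}{7}$ ($t{\left(G \right)} = - \frac{4}{7} + \frac{1}{7} \cdot 5 = - \frac{4}{7} + \frac{5}{7} = \frac{1}{7}$)
$l{\left(v,h \right)} = \frac{113}{7}$ ($l{\left(v,h \right)} = \frac{1}{7} + 16 = \frac{113}{7}$)
$l^{2}{\left(- 5 \sqrt{4 + 1},9 \right)} = \left(\frac{113}{7}\right)^{2} = \frac{12769}{49}$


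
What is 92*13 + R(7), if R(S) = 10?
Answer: 1206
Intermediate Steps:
92*13 + R(7) = 92*13 + 10 = 1196 + 10 = 1206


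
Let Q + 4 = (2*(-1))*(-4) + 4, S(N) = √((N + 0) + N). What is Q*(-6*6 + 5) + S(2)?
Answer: -246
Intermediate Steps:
S(N) = √2*√N (S(N) = √(N + N) = √(2*N) = √2*√N)
Q = 8 (Q = -4 + ((2*(-1))*(-4) + 4) = -4 + (-2*(-4) + 4) = -4 + (8 + 4) = -4 + 12 = 8)
Q*(-6*6 + 5) + S(2) = 8*(-6*6 + 5) + √2*√2 = 8*(-36 + 5) + 2 = 8*(-31) + 2 = -248 + 2 = -246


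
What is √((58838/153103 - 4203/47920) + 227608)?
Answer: √765718475353505865191535/1834173940 ≈ 477.08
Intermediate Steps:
√((58838/153103 - 4203/47920) + 227608) = √(2176025051/7336695760 + 227608) = √(1669892824567131/7336695760) = √765718475353505865191535/1834173940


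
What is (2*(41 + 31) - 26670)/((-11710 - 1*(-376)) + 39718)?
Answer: -13263/14192 ≈ -0.93454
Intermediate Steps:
(2*(41 + 31) - 26670)/((-11710 - 1*(-376)) + 39718) = (2*72 - 26670)/((-11710 + 376) + 39718) = (144 - 26670)/(-11334 + 39718) = -26526/28384 = -26526*1/28384 = -13263/14192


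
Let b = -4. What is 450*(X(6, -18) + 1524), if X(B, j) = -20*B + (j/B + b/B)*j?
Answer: 661500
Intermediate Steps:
X(B, j) = -20*B + j*(-4/B + j/B) (X(B, j) = -20*B + (j/B - 4/B)*j = -20*B + (-4/B + j/B)*j = -20*B + j*(-4/B + j/B))
450*(X(6, -18) + 1524) = 450*(((-18)² - 20*6² - 4*(-18))/6 + 1524) = 450*((324 - 20*36 + 72)/6 + 1524) = 450*((324 - 720 + 72)/6 + 1524) = 450*((⅙)*(-324) + 1524) = 450*(-54 + 1524) = 450*1470 = 661500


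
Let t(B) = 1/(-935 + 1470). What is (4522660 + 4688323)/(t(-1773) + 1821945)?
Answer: 4927875905/974740576 ≈ 5.0556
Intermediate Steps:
t(B) = 1/535
(4522660 + 4688323)/(t(-1773) + 1821945) = (4522660 + 4688323)/(1/535 + 1821945) = 9210983/(974740576/535) = 9210983*(535/974740576) = 4927875905/974740576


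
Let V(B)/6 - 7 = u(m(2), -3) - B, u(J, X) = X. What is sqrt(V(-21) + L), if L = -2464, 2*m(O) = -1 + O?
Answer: I*sqrt(2314) ≈ 48.104*I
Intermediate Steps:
m(O) = -1/2 + O/2 (m(O) = (-1 + O)/2 = -1/2 + O/2)
V(B) = 24 - 6*B (V(B) = 42 + 6*(-3 - B) = 42 + (-18 - 6*B) = 24 - 6*B)
sqrt(V(-21) + L) = sqrt((24 - 6*(-21)) - 2464) = sqrt((24 + 126) - 2464) = sqrt(150 - 2464) = sqrt(-2314) = I*sqrt(2314)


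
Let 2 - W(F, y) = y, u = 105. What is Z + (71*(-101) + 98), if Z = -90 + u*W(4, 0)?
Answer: -6953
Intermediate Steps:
W(F, y) = 2 - y
Z = 120 (Z = -90 + 105*(2 - 1*0) = -90 + 105*(2 + 0) = -90 + 105*2 = -90 + 210 = 120)
Z + (71*(-101) + 98) = 120 + (71*(-101) + 98) = 120 + (-7171 + 98) = 120 - 7073 = -6953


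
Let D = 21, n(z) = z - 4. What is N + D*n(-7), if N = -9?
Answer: -240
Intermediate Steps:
n(z) = -4 + z
N + D*n(-7) = -9 + 21*(-4 - 7) = -9 + 21*(-11) = -9 - 231 = -240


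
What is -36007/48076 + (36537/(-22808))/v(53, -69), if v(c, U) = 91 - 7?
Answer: -842158999/1096517408 ≈ -0.76803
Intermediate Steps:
v(c, U) = 84
-36007/48076 + (36537/(-22808))/v(53, -69) = -36007/48076 + (36537/(-22808))/84 = -36007*1/48076 + (36537*(-1/22808))*(1/84) = -36007/48076 - 36537/22808*1/84 = -36007/48076 - 12179/638624 = -842158999/1096517408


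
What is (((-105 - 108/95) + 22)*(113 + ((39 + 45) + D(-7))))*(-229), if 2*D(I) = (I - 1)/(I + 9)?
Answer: 71385483/19 ≈ 3.7571e+6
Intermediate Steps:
D(I) = (-1 + I)/(2*(9 + I)) (D(I) = ((I - 1)/(I + 9))/2 = ((-1 + I)/(9 + I))/2 = (-1 + I)/(2*(9 + I)))
(((-105 - 108/95) + 22)*(113 + ((39 + 45) + D(-7))))*(-229) = (((-105 - 108/95) + 22)*(113 + ((39 + 45) + (-1 - 7)/(2*(9 - 7)))))*(-229) = (((-105 - 108/95) + 22)*(113 + (84 + (1/2)*(-8)/2)))*(-229) = (((-105 - 1*108/95) + 22)*(113 + (84 + (1/2)*(1/2)*(-8))))*(-229) = (((-105 - 108/95) + 22)*(113 + (84 - 2)))*(-229) = ((-10083/95 + 22)*(113 + 82))*(-229) = -7993/95*195*(-229) = -311727/19*(-229) = 71385483/19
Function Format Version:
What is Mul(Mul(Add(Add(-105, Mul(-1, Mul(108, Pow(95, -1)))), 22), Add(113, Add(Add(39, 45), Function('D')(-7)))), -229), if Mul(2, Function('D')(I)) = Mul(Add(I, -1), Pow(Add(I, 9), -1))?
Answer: Rational(71385483, 19) ≈ 3.7571e+6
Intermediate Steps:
Function('D')(I) = Mul(Rational(1, 2), Pow(Add(9, I), -1), Add(-1, I)) (Function('D')(I) = Mul(Rational(1, 2), Mul(Add(I, -1), Pow(Add(I, 9), -1))) = Mul(Rational(1, 2), Mul(Add(-1, I), Pow(Add(9, I), -1))) = Mul(Rational(1, 2), Mul(Pow(Add(9, I), -1), Add(-1, I))) = Mul(Rational(1, 2), Pow(Add(9, I), -1), Add(-1, I)))
Mul(Mul(Add(Add(-105, Mul(-1, Mul(108, Pow(95, -1)))), 22), Add(113, Add(Add(39, 45), Function('D')(-7)))), -229) = Mul(Mul(Add(Add(-105, Mul(-1, Mul(108, Pow(95, -1)))), 22), Add(113, Add(Add(39, 45), Mul(Rational(1, 2), Pow(Add(9, -7), -1), Add(-1, -7))))), -229) = Mul(Mul(Add(Add(-105, Mul(-1, Mul(108, Rational(1, 95)))), 22), Add(113, Add(84, Mul(Rational(1, 2), Pow(2, -1), -8)))), -229) = Mul(Mul(Add(Add(-105, Mul(-1, Rational(108, 95))), 22), Add(113, Add(84, Mul(Rational(1, 2), Rational(1, 2), -8)))), -229) = Mul(Mul(Add(Add(-105, Rational(-108, 95)), 22), Add(113, Add(84, -2))), -229) = Mul(Mul(Add(Rational(-10083, 95), 22), Add(113, 82)), -229) = Mul(Mul(Rational(-7993, 95), 195), -229) = Mul(Rational(-311727, 19), -229) = Rational(71385483, 19)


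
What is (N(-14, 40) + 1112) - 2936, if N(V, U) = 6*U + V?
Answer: -1598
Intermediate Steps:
N(V, U) = V + 6*U
(N(-14, 40) + 1112) - 2936 = ((-14 + 6*40) + 1112) - 2936 = ((-14 + 240) + 1112) - 2936 = (226 + 1112) - 2936 = 1338 - 2936 = -1598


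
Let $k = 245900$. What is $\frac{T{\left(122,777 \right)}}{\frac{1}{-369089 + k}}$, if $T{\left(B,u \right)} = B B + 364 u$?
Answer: $-36674843568$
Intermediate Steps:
$T{\left(B,u \right)} = B^{2} + 364 u$
$\frac{T{\left(122,777 \right)}}{\frac{1}{-369089 + k}} = \frac{122^{2} + 364 \cdot 777}{\frac{1}{-369089 + 245900}} = \frac{14884 + 282828}{\frac{1}{-123189}} = \frac{297712}{- \frac{1}{123189}} = 297712 \left(-123189\right) = -36674843568$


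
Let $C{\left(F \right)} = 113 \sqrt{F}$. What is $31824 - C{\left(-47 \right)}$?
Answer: $31824 - 113 i \sqrt{47} \approx 31824.0 - 774.69 i$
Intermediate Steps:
$31824 - C{\left(-47 \right)} = 31824 - 113 \sqrt{-47} = 31824 - 113 i \sqrt{47}$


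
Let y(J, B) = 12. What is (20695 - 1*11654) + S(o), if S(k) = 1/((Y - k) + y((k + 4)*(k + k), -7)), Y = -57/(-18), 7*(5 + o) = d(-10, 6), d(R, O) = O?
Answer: 7332293/811 ≈ 9041.0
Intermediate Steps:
o = -29/7 (o = -5 + (⅐)*6 = -5 + 6/7 = -29/7 ≈ -4.1429)
Y = 19/6 (Y = -57*(-1/18) = 19/6 ≈ 3.1667)
S(k) = 1/(91/6 - k) (S(k) = 1/((19/6 - k) + 12) = 1/(91/6 - k))
(20695 - 1*11654) + S(o) = (20695 - 1*11654) + 6/(91 - 6*(-29/7)) = (20695 - 11654) + 6/(91 + 174/7) = 9041 + 6/(811/7) = 9041 + 6*(7/811) = 9041 + 42/811 = 7332293/811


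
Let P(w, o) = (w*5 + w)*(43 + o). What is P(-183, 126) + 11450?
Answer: -174112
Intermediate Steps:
P(w, o) = 6*w*(43 + o) (P(w, o) = (5*w + w)*(43 + o) = (6*w)*(43 + o) = 6*w*(43 + o))
P(-183, 126) + 11450 = 6*(-183)*(43 + 126) + 11450 = 6*(-183)*169 + 11450 = -185562 + 11450 = -174112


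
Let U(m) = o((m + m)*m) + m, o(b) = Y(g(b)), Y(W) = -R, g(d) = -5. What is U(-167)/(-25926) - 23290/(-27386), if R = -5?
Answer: 50687756/59167453 ≈ 0.85668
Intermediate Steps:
Y(W) = 5 (Y(W) = -1*(-5) = 5)
o(b) = 5
U(m) = 5 + m
U(-167)/(-25926) - 23290/(-27386) = (5 - 167)/(-25926) - 23290/(-27386) = -162*(-1/25926) - 23290*(-1/27386) = 27/4321 + 11645/13693 = 50687756/59167453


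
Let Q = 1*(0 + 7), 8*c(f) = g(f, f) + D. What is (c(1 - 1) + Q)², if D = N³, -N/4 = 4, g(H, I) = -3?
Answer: 16345849/64 ≈ 2.5540e+5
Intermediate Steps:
N = -16 (N = -4*4 = -16)
D = -4096 (D = (-16)³ = -4096)
c(f) = -4099/8 (c(f) = (-3 - 4096)/8 = (⅛)*(-4099) = -4099/8)
Q = 7 (Q = 1*7 = 7)
(c(1 - 1) + Q)² = (-4099/8 + 7)² = (-4043/8)² = 16345849/64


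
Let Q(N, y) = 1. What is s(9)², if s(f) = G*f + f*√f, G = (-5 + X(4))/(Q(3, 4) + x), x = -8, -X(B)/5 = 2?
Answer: 104976/49 ≈ 2142.4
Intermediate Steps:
X(B) = -10 (X(B) = -5*2 = -10)
G = 15/7 (G = (-5 - 10)/(1 - 8) = -15/(-7) = -15*(-⅐) = 15/7 ≈ 2.1429)
s(f) = f^(3/2) + 15*f/7 (s(f) = 15*f/7 + f*√f = 15*f/7 + f^(3/2) = f^(3/2) + 15*f/7)
s(9)² = (9^(3/2) + (15/7)*9)² = (27 + 135/7)² = (324/7)² = 104976/49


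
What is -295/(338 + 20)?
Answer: -295/358 ≈ -0.82402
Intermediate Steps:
-295/(338 + 20) = -295/358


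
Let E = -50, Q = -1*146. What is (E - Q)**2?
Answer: 9216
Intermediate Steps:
Q = -146
(E - Q)**2 = (-50 - 1*(-146))**2 = (-50 + 146)**2 = 96**2 = 9216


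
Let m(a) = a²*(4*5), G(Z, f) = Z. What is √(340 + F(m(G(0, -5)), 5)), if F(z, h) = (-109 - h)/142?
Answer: √1709893/71 ≈ 18.417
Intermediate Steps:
m(a) = 20*a² (m(a) = a²*20 = 20*a²)
F(z, h) = -109/142 - h/142 (F(z, h) = (-109 - h)*(1/142) = -109/142 - h/142)
√(340 + F(m(G(0, -5)), 5)) = √(340 + (-109/142 - 1/142*5)) = √(340 + (-109/142 - 5/142)) = √(340 - 57/71) = √(24083/71) = √1709893/71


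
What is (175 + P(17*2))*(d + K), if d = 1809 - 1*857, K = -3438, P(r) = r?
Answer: -519574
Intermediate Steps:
d = 952 (d = 1809 - 857 = 952)
(175 + P(17*2))*(d + K) = (175 + 17*2)*(952 - 3438) = (175 + 34)*(-2486) = 209*(-2486) = -519574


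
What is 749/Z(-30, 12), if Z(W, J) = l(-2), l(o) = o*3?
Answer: -749/6 ≈ -124.83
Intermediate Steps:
l(o) = 3*o
Z(W, J) = -6 (Z(W, J) = 3*(-2) = -6)
749/Z(-30, 12) = 749/(-6) = 749*(-⅙) = -749/6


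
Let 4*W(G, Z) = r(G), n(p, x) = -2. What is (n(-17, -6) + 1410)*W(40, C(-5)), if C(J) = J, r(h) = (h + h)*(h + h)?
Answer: 2252800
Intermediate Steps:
r(h) = 4*h**2 (r(h) = (2*h)*(2*h) = 4*h**2)
W(G, Z) = G**2 (W(G, Z) = (4*G**2)/4 = G**2)
(n(-17, -6) + 1410)*W(40, C(-5)) = (-2 + 1410)*40**2 = 1408*1600 = 2252800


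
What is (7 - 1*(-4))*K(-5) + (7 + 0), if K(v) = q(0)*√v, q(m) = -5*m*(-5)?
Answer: 7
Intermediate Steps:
q(m) = 25*m
K(v) = 0 (K(v) = (25*0)*√v = 0*√v = 0)
(7 - 1*(-4))*K(-5) + (7 + 0) = (7 - 1*(-4))*0 + (7 + 0) = (7 + 4)*0 + 7 = 11*0 + 7 = 0 + 7 = 7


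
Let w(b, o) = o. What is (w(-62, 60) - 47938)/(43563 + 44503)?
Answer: -23939/44033 ≈ -0.54366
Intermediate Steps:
(w(-62, 60) - 47938)/(43563 + 44503) = (60 - 47938)/(43563 + 44503) = -47878/88066 = -47878*1/88066 = -23939/44033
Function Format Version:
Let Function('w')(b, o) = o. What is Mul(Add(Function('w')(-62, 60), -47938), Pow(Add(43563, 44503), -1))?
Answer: Rational(-23939, 44033) ≈ -0.54366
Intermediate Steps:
Mul(Add(Function('w')(-62, 60), -47938), Pow(Add(43563, 44503), -1)) = Mul(Add(60, -47938), Pow(Add(43563, 44503), -1)) = Mul(-47878, Pow(88066, -1)) = Mul(-47878, Rational(1, 88066)) = Rational(-23939, 44033)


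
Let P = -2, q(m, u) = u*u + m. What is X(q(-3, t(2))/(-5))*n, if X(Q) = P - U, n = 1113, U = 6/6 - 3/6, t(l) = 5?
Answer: -5565/2 ≈ -2782.5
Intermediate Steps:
q(m, u) = m + u² (q(m, u) = u² + m = m + u²)
U = ½ (U = 6*(⅙) - 3*⅙ = 1 - ½ = ½ ≈ 0.50000)
X(Q) = -5/2 (X(Q) = -2 - 1*½ = -2 - ½ = -5/2)
X(q(-3, t(2))/(-5))*n = -5/2*1113 = -5565/2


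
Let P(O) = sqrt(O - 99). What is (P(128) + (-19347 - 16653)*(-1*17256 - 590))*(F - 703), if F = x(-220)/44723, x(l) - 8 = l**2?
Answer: -20167889450616000/44723 - 31391861*sqrt(29)/44723 ≈ -4.5095e+11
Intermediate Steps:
x(l) = 8 + l**2
P(O) = sqrt(-99 + O)
F = 48408/44723 (F = (8 + (-220)**2)/44723 = (8 + 48400)*(1/44723) = 48408*(1/44723) = 48408/44723 ≈ 1.0824)
(P(128) + (-19347 - 16653)*(-1*17256 - 590))*(F - 703) = (sqrt(-99 + 128) + (-19347 - 16653)*(-1*17256 - 590))*(48408/44723 - 703) = (sqrt(29) - 36000*(-17256 - 590))*(-31391861/44723) = (sqrt(29) - 36000*(-17846))*(-31391861/44723) = (sqrt(29) + 642456000)*(-31391861/44723) = (642456000 + sqrt(29))*(-31391861/44723) = -20167889450616000/44723 - 31391861*sqrt(29)/44723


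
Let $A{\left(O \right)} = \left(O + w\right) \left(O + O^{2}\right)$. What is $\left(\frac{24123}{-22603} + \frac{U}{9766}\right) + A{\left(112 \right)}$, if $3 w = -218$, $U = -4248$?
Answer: $\frac{164827614096049}{331111347} \approx 4.978 \cdot 10^{5}$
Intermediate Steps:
$w = - \frac{218}{3}$ ($w = \frac{1}{3} \left(-218\right) = - \frac{218}{3} \approx -72.667$)
$A{\left(O \right)} = \left(- \frac{218}{3} + O\right) \left(O + O^{2}\right)$ ($A{\left(O \right)} = \left(O - \frac{218}{3}\right) \left(O + O^{2}\right) = \left(- \frac{218}{3} + O\right) \left(O + O^{2}\right)$)
$\left(\frac{24123}{-22603} + \frac{U}{9766}\right) + A{\left(112 \right)} = \left(\frac{24123}{-22603} - \frac{4248}{9766}\right) + \frac{1}{3} \cdot 112 \left(-218 - 24080 + 3 \cdot 112^{2}\right) = \left(24123 \left(- \frac{1}{22603}\right) - \frac{2124}{4883}\right) + \frac{1}{3} \cdot 112 \left(-218 - 24080 + 3 \cdot 12544\right) = \left(- \frac{24123}{22603} - \frac{2124}{4883}\right) + \frac{1}{3} \cdot 112 \left(-218 - 24080 + 37632\right) = - \frac{165801381}{110370449} + \frac{1}{3} \cdot 112 \cdot 13334 = - \frac{165801381}{110370449} + \frac{1493408}{3} = \frac{164827614096049}{331111347}$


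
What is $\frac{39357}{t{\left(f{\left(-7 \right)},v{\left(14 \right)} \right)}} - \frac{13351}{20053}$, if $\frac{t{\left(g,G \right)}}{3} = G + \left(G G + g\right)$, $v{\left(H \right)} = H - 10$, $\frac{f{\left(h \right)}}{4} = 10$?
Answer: $\frac{87424749}{401060} \approx 217.98$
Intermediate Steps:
$f{\left(h \right)} = 40$ ($f{\left(h \right)} = 4 \cdot 10 = 40$)
$v{\left(H \right)} = -10 + H$
$t{\left(g,G \right)} = 3 G + 3 g + 3 G^{2}$ ($t{\left(g,G \right)} = 3 \left(G + \left(G G + g\right)\right) = 3 \left(G + \left(G^{2} + g\right)\right) = 3 \left(G + \left(g + G^{2}\right)\right) = 3 \left(G + g + G^{2}\right) = 3 G + 3 g + 3 G^{2}$)
$\frac{39357}{t{\left(f{\left(-7 \right)},v{\left(14 \right)} \right)}} - \frac{13351}{20053} = \frac{39357}{3 \left(-10 + 14\right) + 3 \cdot 40 + 3 \left(-10 + 14\right)^{2}} - \frac{13351}{20053} = \frac{39357}{3 \cdot 4 + 120 + 3 \cdot 4^{2}} - \frac{13351}{20053} = \frac{39357}{12 + 120 + 3 \cdot 16} - \frac{13351}{20053} = \frac{39357}{12 + 120 + 48} - \frac{13351}{20053} = \frac{39357}{180} - \frac{13351}{20053} = 39357 \cdot \frac{1}{180} - \frac{13351}{20053} = \frac{4373}{20} - \frac{13351}{20053} = \frac{87424749}{401060}$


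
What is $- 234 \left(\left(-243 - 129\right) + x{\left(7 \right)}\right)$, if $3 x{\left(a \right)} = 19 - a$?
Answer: $86112$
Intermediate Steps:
$x{\left(a \right)} = \frac{19}{3} - \frac{a}{3}$ ($x{\left(a \right)} = \frac{19 - a}{3} = \frac{19}{3} - \frac{a}{3}$)
$- 234 \left(\left(-243 - 129\right) + x{\left(7 \right)}\right) = - 234 \left(\left(-243 - 129\right) + \left(\frac{19}{3} - \frac{7}{3}\right)\right) = - 234 \left(-372 + 4\right) = \left(-234\right) \left(-368\right) = 86112$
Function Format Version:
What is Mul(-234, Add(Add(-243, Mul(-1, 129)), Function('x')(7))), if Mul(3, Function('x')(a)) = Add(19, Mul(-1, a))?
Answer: 86112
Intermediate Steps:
Function('x')(a) = Add(Rational(19, 3), Mul(Rational(-1, 3), a)) (Function('x')(a) = Mul(Rational(1, 3), Add(19, Mul(-1, a))) = Add(Rational(19, 3), Mul(Rational(-1, 3), a)))
Mul(-234, Add(Add(-243, Mul(-1, 129)), Function('x')(7))) = Mul(-234, Add(Add(-243, Mul(-1, 129)), Add(Rational(19, 3), Mul(Rational(-1, 3), 7)))) = Mul(-234, Add(Add(-243, -129), Add(Rational(19, 3), Rational(-7, 3)))) = Mul(-234, Add(-372, 4)) = Mul(-234, -368) = 86112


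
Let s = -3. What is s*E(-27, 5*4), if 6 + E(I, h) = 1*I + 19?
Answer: 42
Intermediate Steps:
E(I, h) = 13 + I (E(I, h) = -6 + (1*I + 19) = -6 + (I + 19) = -6 + (19 + I) = 13 + I)
s*E(-27, 5*4) = -3*(13 - 27) = -3*(-14) = 42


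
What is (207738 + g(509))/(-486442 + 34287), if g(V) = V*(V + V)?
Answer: -145180/90431 ≈ -1.6054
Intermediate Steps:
g(V) = 2*V² (g(V) = V*(2*V) = 2*V²)
(207738 + g(509))/(-486442 + 34287) = (207738 + 2*509²)/(-486442 + 34287) = (207738 + 2*259081)/(-452155) = (207738 + 518162)*(-1/452155) = 725900*(-1/452155) = -145180/90431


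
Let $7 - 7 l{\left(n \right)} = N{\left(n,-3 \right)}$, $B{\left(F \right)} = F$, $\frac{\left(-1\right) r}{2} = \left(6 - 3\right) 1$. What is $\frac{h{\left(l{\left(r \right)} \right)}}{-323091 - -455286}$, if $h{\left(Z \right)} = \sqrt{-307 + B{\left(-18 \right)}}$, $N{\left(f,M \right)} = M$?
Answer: $\frac{i \sqrt{13}}{26439} \approx 0.00013637 i$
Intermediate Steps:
$r = -6$ ($r = - 2 \left(6 - 3\right) 1 = - 2 \cdot 3 \cdot 1 = \left(-2\right) 3 = -6$)
$l{\left(n \right)} = \frac{10}{7}$ ($l{\left(n \right)} = 1 - - \frac{3}{7} = 1 + \frac{3}{7} = \frac{10}{7}$)
$h{\left(Z \right)} = 5 i \sqrt{13}$ ($h{\left(Z \right)} = \sqrt{-307 - 18} = \sqrt{-325} = 5 i \sqrt{13}$)
$\frac{h{\left(l{\left(r \right)} \right)}}{-323091 - -455286} = \frac{5 i \sqrt{13}}{-323091 - -455286} = \frac{5 i \sqrt{13}}{-323091 + 455286} = \frac{5 i \sqrt{13}}{132195} = 5 i \sqrt{13} \cdot \frac{1}{132195} = \frac{i \sqrt{13}}{26439}$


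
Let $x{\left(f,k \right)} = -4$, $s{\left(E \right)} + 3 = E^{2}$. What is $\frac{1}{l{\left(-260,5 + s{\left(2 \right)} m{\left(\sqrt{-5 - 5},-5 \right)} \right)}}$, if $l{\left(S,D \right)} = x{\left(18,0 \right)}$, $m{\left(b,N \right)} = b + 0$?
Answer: $- \frac{1}{4} \approx -0.25$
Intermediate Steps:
$s{\left(E \right)} = -3 + E^{2}$
$m{\left(b,N \right)} = b$
$l{\left(S,D \right)} = -4$
$\frac{1}{l{\left(-260,5 + s{\left(2 \right)} m{\left(\sqrt{-5 - 5},-5 \right)} \right)}} = \frac{1}{-4} = - \frac{1}{4}$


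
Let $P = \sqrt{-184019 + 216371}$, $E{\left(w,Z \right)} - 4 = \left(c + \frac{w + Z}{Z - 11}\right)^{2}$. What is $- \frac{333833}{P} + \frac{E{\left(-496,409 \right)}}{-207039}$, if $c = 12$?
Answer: $- \frac{22620337}{32795805756} - \frac{333833 \sqrt{2022}}{8088} \approx -1856.0$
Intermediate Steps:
$E{\left(w,Z \right)} = 4 + \left(12 + \frac{Z + w}{-11 + Z}\right)^{2}$ ($E{\left(w,Z \right)} = 4 + \left(12 + \frac{w + Z}{Z - 11}\right)^{2} = 4 + \left(12 + \frac{Z + w}{-11 + Z}\right)^{2}$)
$P = 4 \sqrt{2022}$ ($P = \sqrt{32352} = 4 \sqrt{2022} \approx 179.87$)
$- \frac{333833}{P} + \frac{E{\left(-496,409 \right)}}{-207039} = - \frac{333833}{4 \sqrt{2022}} + \frac{4 + \frac{\left(-132 - 496 + 13 \cdot 409\right)^{2}}{\left(-11 + 409\right)^{2}}}{-207039} = - 333833 \frac{\sqrt{2022}}{8088} + \left(4 + \frac{\left(-132 - 496 + 5317\right)^{2}}{158404}\right) \left(- \frac{1}{207039}\right) = - \frac{333833 \sqrt{2022}}{8088} + \left(4 + \frac{4689^{2}}{158404}\right) \left(- \frac{1}{207039}\right) = - \frac{333833 \sqrt{2022}}{8088} + \left(4 + \frac{1}{158404} \cdot 21986721\right) \left(- \frac{1}{207039}\right) = - \frac{333833 \sqrt{2022}}{8088} + \left(4 + \frac{21986721}{158404}\right) \left(- \frac{1}{207039}\right) = - \frac{333833 \sqrt{2022}}{8088} + \frac{22620337}{158404} \left(- \frac{1}{207039}\right) = - \frac{333833 \sqrt{2022}}{8088} - \frac{22620337}{32795805756} = - \frac{22620337}{32795805756} - \frac{333833 \sqrt{2022}}{8088}$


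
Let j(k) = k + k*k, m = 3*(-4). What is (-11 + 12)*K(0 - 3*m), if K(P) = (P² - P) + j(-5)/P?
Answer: 11345/9 ≈ 1260.6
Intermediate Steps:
m = -12
j(k) = k + k²
K(P) = P² - P + 20/P (K(P) = (P² - P) + (-5*(1 - 5))/P = (P² - P) + (-5*(-4))/P = (P² - P) + 20/P = P² - P + 20/P)
(-11 + 12)*K(0 - 3*m) = (-11 + 12)*((0 - 3*(-12))² - (0 - 3*(-12)) + 20/(0 - 3*(-12))) = 1*((0 + 36)² - (0 + 36) + 20/(0 + 36)) = 1*(36² - 1*36 + 20/36) = 1*(1296 - 36 + 20*(1/36)) = 1*(1296 - 36 + 5/9) = 1*(11345/9) = 11345/9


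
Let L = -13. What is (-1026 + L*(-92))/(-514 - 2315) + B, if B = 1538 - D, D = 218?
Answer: 3734110/2829 ≈ 1319.9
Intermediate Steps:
B = 1320 (B = 1538 - 1*218 = 1538 - 218 = 1320)
(-1026 + L*(-92))/(-514 - 2315) + B = (-1026 - 13*(-92))/(-514 - 2315) + 1320 = (-1026 + 1196)/(-2829) + 1320 = 170*(-1/2829) + 1320 = -170/2829 + 1320 = 3734110/2829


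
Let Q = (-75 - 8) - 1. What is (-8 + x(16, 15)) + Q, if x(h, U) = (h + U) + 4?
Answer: -57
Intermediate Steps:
Q = -84 (Q = -83 - 1 = -84)
x(h, U) = 4 + U + h (x(h, U) = (U + h) + 4 = 4 + U + h)
(-8 + x(16, 15)) + Q = (-8 + (4 + 15 + 16)) - 84 = (-8 + 35) - 84 = 27 - 84 = -57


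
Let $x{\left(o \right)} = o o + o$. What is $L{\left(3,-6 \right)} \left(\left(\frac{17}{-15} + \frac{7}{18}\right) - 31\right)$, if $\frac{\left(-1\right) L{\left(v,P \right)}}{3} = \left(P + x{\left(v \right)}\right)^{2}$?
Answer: $\frac{17142}{5} \approx 3428.4$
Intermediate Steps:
$x{\left(o \right)} = o + o^{2}$ ($x{\left(o \right)} = o^{2} + o = o + o^{2}$)
$L{\left(v,P \right)} = - 3 \left(P + v \left(1 + v\right)\right)^{2}$
$L{\left(3,-6 \right)} \left(\left(\frac{17}{-15} + \frac{7}{18}\right) - 31\right) = - 3 \left(-6 + 3 \left(1 + 3\right)\right)^{2} \left(\left(\frac{17}{-15} + \frac{7}{18}\right) - 31\right) = - 3 \left(-6 + 3 \cdot 4\right)^{2} \left(\left(17 \left(- \frac{1}{15}\right) + 7 \cdot \frac{1}{18}\right) - 31\right) = - 3 \left(-6 + 12\right)^{2} \left(\left(- \frac{17}{15} + \frac{7}{18}\right) - 31\right) = - 3 \cdot 6^{2} \left(- \frac{67}{90} - 31\right) = \left(-3\right) 36 \left(- \frac{2857}{90}\right) = \left(-108\right) \left(- \frac{2857}{90}\right) = \frac{17142}{5}$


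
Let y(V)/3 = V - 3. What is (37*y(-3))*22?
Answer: -14652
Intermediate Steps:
y(V) = -9 + 3*V (y(V) = 3*(V - 3) = 3*(-3 + V) = -9 + 3*V)
(37*y(-3))*22 = (37*(-9 + 3*(-3)))*22 = (37*(-9 - 9))*22 = (37*(-18))*22 = -666*22 = -14652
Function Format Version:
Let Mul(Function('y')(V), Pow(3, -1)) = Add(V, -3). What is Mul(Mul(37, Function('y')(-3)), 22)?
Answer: -14652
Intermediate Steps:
Function('y')(V) = Add(-9, Mul(3, V)) (Function('y')(V) = Mul(3, Add(V, -3)) = Mul(3, Add(-3, V)) = Add(-9, Mul(3, V)))
Mul(Mul(37, Function('y')(-3)), 22) = Mul(Mul(37, Add(-9, Mul(3, -3))), 22) = Mul(Mul(37, Add(-9, -9)), 22) = Mul(Mul(37, -18), 22) = Mul(-666, 22) = -14652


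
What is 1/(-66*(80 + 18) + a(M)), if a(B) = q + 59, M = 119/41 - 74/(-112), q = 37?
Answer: -1/6372 ≈ -0.00015694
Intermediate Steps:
M = 8181/2296 (M = 119*(1/41) - 74*(-1/112) = 119/41 + 37/56 = 8181/2296 ≈ 3.5632)
a(B) = 96 (a(B) = 37 + 59 = 96)
1/(-66*(80 + 18) + a(M)) = 1/(-66*(80 + 18) + 96) = 1/(-66*98 + 96) = 1/(-6468 + 96) = 1/(-6372) = -1/6372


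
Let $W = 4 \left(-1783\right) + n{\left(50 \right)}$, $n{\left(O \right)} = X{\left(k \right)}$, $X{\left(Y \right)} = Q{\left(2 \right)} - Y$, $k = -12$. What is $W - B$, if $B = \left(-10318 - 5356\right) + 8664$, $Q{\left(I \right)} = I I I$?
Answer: $-102$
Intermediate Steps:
$Q{\left(I \right)} = I^{3}$ ($Q{\left(I \right)} = I^{2} I = I^{3}$)
$X{\left(Y \right)} = 8 - Y$ ($X{\left(Y \right)} = 2^{3} - Y = 8 - Y$)
$n{\left(O \right)} = 20$ ($n{\left(O \right)} = 8 - -12 = 8 + 12 = 20$)
$B = -7010$ ($B = -15674 + 8664 = -7010$)
$W = -7112$ ($W = 4 \left(-1783\right) + 20 = -7132 + 20 = -7112$)
$W - B = -7112 - -7010 = -7112 + 7010 = -102$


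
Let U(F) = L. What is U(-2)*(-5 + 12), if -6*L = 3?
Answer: -7/2 ≈ -3.5000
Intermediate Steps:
L = -1/2 (L = -1/6*3 = -1/2 ≈ -0.50000)
U(F) = -1/2
U(-2)*(-5 + 12) = -(-5 + 12)/2 = -1/2*7 = -7/2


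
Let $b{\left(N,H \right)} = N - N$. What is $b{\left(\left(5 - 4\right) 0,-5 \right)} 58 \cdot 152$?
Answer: $0$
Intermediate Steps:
$b{\left(N,H \right)} = 0$
$b{\left(\left(5 - 4\right) 0,-5 \right)} 58 \cdot 152 = 0 \cdot 58 \cdot 152 = 0 \cdot 8816 = 0$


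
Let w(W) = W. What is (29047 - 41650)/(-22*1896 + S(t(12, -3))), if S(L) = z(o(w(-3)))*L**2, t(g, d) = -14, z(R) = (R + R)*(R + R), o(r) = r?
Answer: 4201/11552 ≈ 0.36366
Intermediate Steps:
z(R) = 4*R**2 (z(R) = (2*R)*(2*R) = 4*R**2)
S(L) = 36*L**2 (S(L) = (4*(-3)**2)*L**2 = (4*9)*L**2 = 36*L**2)
(29047 - 41650)/(-22*1896 + S(t(12, -3))) = (29047 - 41650)/(-22*1896 + 36*(-14)**2) = -12603/(-41712 + 36*196) = -12603/(-41712 + 7056) = -12603/(-34656) = -12603*(-1/34656) = 4201/11552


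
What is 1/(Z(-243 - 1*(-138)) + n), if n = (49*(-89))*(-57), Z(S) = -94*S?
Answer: 1/258447 ≈ 3.8693e-6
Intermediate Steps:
n = 248577 (n = -4361*(-57) = 248577)
1/(Z(-243 - 1*(-138)) + n) = 1/(-94*(-243 - 1*(-138)) + 248577) = 1/(-94*(-243 + 138) + 248577) = 1/(-94*(-105) + 248577) = 1/(9870 + 248577) = 1/258447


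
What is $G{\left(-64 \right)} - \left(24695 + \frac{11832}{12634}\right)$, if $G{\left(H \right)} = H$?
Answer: $- \frac{156408519}{6317} \approx -24760.0$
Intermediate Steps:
$G{\left(-64 \right)} - \left(24695 + \frac{11832}{12634}\right) = -64 - \left(24695 + \frac{11832}{12634}\right) = -64 - \left(24695 + 11832 \cdot \frac{1}{12634}\right) = -64 - \frac{156004231}{6317} = - \frac{156408519}{6317}$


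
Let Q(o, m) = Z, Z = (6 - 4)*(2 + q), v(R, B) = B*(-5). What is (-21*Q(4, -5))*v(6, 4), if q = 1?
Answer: 2520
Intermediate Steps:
v(R, B) = -5*B
Z = 6 (Z = (6 - 4)*(2 + 1) = 2*3 = 6)
Q(o, m) = 6
(-21*Q(4, -5))*v(6, 4) = (-21*6)*(-5*4) = -126*(-20) = 2520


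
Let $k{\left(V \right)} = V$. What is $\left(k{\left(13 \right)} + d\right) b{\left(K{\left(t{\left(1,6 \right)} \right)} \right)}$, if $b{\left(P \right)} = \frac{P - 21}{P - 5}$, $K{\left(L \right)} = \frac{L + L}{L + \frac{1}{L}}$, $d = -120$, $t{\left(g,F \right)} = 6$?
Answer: $- \frac{75435}{113} \approx -667.57$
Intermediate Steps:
$K{\left(L \right)} = \frac{2 L}{L + \frac{1}{L}}$
$b{\left(P \right)} = \frac{-21 + P}{-5 + P}$
$\left(k{\left(13 \right)} + d\right) b{\left(K{\left(t{\left(1,6 \right)} \right)} \right)} = \left(13 - 120\right) \frac{-21 + \frac{2 \cdot 6^{2}}{1 + 6^{2}}}{-5 + \frac{2 \cdot 6^{2}}{1 + 6^{2}}} = - 107 \frac{-21 + 2 \cdot 36 \frac{1}{1 + 36}}{-5 + 2 \cdot 36 \frac{1}{1 + 36}} = - 107 \frac{-21 + 2 \cdot 36 \cdot \frac{1}{37}}{-5 + 2 \cdot 36 \cdot \frac{1}{37}} = - 107 \frac{-21 + \frac{72}{37}}{-5 + \frac{72}{37}} = - 107 \frac{1}{- \frac{113}{37}} \left(- \frac{705}{37}\right) = - 107 \left(\left(- \frac{37}{113}\right) \left(- \frac{705}{37}\right)\right) = \left(-107\right) \frac{705}{113} = - \frac{75435}{113}$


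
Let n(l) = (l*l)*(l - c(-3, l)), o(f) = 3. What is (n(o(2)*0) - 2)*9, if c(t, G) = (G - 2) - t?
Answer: -18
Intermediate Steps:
c(t, G) = -2 + G - t (c(t, G) = (-2 + G) - t = -2 + G - t)
n(l) = -l**2 (n(l) = (l*l)*(l - (-2 + l - 1*(-3))) = l**2*(l - (-2 + l + 3)) = l**2*(l - (1 + l)) = l**2*(l + (-1 - l)) = l**2*(-1) = -l**2)
(n(o(2)*0) - 2)*9 = (-(3*0)**2 - 2)*9 = (-1*0**2 - 2)*9 = (-1*0 - 2)*9 = (0 - 2)*9 = -2*9 = -18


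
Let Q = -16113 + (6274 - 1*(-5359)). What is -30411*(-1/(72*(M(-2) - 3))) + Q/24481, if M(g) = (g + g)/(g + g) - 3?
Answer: -82900499/979240 ≈ -84.658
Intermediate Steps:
M(g) = -2 (M(g) = (2*g)/((2*g)) - 3 = (2*g)*(1/(2*g)) - 3 = 1 - 3 = -2)
Q = -4480 (Q = -16113 + (6274 + 5359) = -16113 + 11633 = -4480)
-30411*(-1/(72*(M(-2) - 3))) + Q/24481 = -30411*(-1/(72*(-2 - 3))) - 4480/24481 = -30411/((-72*(-5))) - 4480*1/24481 = -30411/360 - 4480/24481 = -30411*1/360 - 4480/24481 = -3379/40 - 4480/24481 = -82900499/979240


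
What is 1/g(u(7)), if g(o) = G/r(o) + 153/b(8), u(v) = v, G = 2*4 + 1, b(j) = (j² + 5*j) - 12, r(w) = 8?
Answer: 184/513 ≈ 0.35867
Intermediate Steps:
b(j) = -12 + j² + 5*j
G = 9 (G = 8 + 1 = 9)
g(o) = 513/184 (g(o) = 9/8 + 153/(-12 + 8² + 5*8) = 9*(⅛) + 153/(-12 + 64 + 40) = 9/8 + 153/92 = 513/184)
1/g(u(7)) = 1/(513/184) = 184/513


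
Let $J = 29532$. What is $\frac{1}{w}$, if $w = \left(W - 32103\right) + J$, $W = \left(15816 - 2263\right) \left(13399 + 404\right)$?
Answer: $\frac{1}{187069488} \approx 5.3456 \cdot 10^{-9}$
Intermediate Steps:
$W = 187072059$ ($W = 13553 \cdot 13803 = 187072059$)
$w = 187069488$ ($w = \left(187072059 - 32103\right) + 29532 = 187039956 + 29532 = 187069488$)
$\frac{1}{w} = \frac{1}{187069488}$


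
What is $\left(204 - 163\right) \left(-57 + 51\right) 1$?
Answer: $-246$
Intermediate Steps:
$\left(204 - 163\right) \left(-57 + 51\right) 1 = 41 \left(-6\right) 1 = \left(-246\right) 1 = -246$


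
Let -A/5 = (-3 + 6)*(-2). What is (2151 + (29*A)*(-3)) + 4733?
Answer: 4274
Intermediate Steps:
A = 30 (A = -5*(-3 + 6)*(-2) = -15*(-2) = -5*(-6) = 30)
(2151 + (29*A)*(-3)) + 4733 = (2151 + (29*30)*(-3)) + 4733 = (2151 + 870*(-3)) + 4733 = (2151 - 2610) + 4733 = -459 + 4733 = 4274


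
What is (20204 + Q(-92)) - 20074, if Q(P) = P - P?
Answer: 130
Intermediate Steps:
Q(P) = 0
(20204 + Q(-92)) - 20074 = (20204 + 0) - 20074 = 20204 - 20074 = 130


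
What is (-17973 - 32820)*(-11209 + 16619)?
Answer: -274790130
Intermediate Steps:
(-17973 - 32820)*(-11209 + 16619) = -50793*5410 = -274790130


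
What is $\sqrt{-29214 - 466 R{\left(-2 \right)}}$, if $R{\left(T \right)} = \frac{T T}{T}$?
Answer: $i \sqrt{28282} \approx 168.17 i$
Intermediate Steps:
$R{\left(T \right)} = T$ ($R{\left(T \right)} = \frac{T^{2}}{T} = T$)
$\sqrt{-29214 - 466 R{\left(-2 \right)}} = \sqrt{-29214 - -932} = \sqrt{-29214 + 932} = \sqrt{-28282} = i \sqrt{28282}$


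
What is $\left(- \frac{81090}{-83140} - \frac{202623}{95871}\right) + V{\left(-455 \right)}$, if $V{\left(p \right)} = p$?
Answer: $- \frac{121191573151}{265690498} \approx -456.14$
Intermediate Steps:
$\left(- \frac{81090}{-83140} - \frac{202623}{95871}\right) + V{\left(-455 \right)} = \left(- \frac{81090}{-83140} - \frac{202623}{95871}\right) - 455 = \left(\left(-81090\right) \left(- \frac{1}{83140}\right) - \frac{67541}{31957}\right) - 455 = \left(\frac{8109}{8314} - \frac{67541}{31957}\right) - 455 = - \frac{302396561}{265690498} - 455 = - \frac{121191573151}{265690498}$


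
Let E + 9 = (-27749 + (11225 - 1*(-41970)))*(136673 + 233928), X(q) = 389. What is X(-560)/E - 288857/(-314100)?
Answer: 908004018371203/987353774973900 ≈ 0.91963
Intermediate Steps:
E = 9430313037 (E = -9 + (-27749 + (11225 - 1*(-41970)))*(136673 + 233928) = -9 + (-27749 + (11225 + 41970))*370601 = -9 + (-27749 + 53195)*370601 = -9 + 25446*370601 = -9 + 9430313046 = 9430313037)
X(-560)/E - 288857/(-314100) = 389/9430313037 - 288857/(-314100) = 389*(1/9430313037) - 288857*(-1/314100) = 389/9430313037 + 288857/314100 = 908004018371203/987353774973900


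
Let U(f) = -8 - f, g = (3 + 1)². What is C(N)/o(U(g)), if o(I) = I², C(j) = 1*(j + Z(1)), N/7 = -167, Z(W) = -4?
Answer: -391/192 ≈ -2.0365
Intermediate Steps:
g = 16 (g = 4² = 16)
N = -1169 (N = 7*(-167) = -1169)
C(j) = -4 + j (C(j) = 1*(j - 4) = 1*(-4 + j) = -4 + j)
C(N)/o(U(g)) = (-4 - 1169)/((-8 - 1*16)²) = -1173/(-8 - 16)² = -1173/((-24)²) = -1173/576 = -1173*1/576 = -391/192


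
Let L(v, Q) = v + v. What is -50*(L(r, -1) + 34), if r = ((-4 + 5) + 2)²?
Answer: -2600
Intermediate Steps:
r = 9 (r = (1 + 2)² = 3² = 9)
L(v, Q) = 2*v
-50*(L(r, -1) + 34) = -50*(2*9 + 34) = -50*(18 + 34) = -50*52 = -2600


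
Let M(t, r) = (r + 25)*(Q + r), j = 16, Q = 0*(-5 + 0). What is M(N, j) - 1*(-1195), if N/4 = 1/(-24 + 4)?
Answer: 1851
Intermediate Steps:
Q = 0 (Q = 0*(-5) = 0)
N = -⅕ (N = 4/(-24 + 4) = 4/(-20) = 4*(-1/20) = -⅕ ≈ -0.20000)
M(t, r) = r*(25 + r) (M(t, r) = (r + 25)*(0 + r) = (25 + r)*r = r*(25 + r))
M(N, j) - 1*(-1195) = 16*(25 + 16) - 1*(-1195) = 16*41 + 1195 = 656 + 1195 = 1851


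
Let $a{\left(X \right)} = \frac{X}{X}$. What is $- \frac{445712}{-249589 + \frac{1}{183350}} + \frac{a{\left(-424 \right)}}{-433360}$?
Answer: $\frac{35414694725728851}{19831482355050640} \approx 1.7858$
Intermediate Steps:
$a{\left(X \right)} = 1$
$- \frac{445712}{-249589 + \frac{1}{183350}} + \frac{a{\left(-424 \right)}}{-433360} = - \frac{445712}{-249589 + \frac{1}{183350}} + 1 \frac{1}{-433360} = - \frac{445712}{-249589 + \frac{1}{183350}} + 1 \left(- \frac{1}{433360}\right) = - \frac{445712}{- \frac{45762143149}{183350}} - \frac{1}{433360} = \left(-445712\right) \left(- \frac{183350}{45762143149}\right) - \frac{1}{433360} = \frac{81721295200}{45762143149} - \frac{1}{433360} = \frac{35414694725728851}{19831482355050640}$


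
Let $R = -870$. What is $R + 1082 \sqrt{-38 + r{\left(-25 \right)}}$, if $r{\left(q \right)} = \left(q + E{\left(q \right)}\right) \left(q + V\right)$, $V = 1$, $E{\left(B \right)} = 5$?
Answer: $-870 + 1082 \sqrt{442} \approx 21878.0$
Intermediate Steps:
$r{\left(q \right)} = \left(1 + q\right) \left(5 + q\right)$ ($r{\left(q \right)} = \left(q + 5\right) \left(q + 1\right) = \left(5 + q\right) \left(1 + q\right) = \left(1 + q\right) \left(5 + q\right)$)
$R + 1082 \sqrt{-38 + r{\left(-25 \right)}} = -870 + 1082 \sqrt{-38 + \left(5 + \left(-25\right)^{2} + 6 \left(-25\right)\right)} = -870 + 1082 \sqrt{-38 + \left(5 + 625 - 150\right)} = -870 + 1082 \sqrt{-38 + 480} = -870 + 1082 \sqrt{442}$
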